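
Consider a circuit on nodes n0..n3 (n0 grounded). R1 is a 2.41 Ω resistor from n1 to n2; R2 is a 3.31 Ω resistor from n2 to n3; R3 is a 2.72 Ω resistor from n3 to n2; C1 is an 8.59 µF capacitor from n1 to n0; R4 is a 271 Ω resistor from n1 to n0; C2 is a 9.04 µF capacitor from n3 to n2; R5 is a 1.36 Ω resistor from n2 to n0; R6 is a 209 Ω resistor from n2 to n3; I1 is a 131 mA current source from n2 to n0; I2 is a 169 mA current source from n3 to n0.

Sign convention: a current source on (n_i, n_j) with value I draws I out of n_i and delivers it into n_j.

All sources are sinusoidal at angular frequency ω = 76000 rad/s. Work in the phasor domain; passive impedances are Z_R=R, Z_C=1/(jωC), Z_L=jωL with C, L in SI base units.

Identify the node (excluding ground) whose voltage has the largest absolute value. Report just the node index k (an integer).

3

Apply KCL at each of the 3 non-ground nodes and solve the resulting linear system.
Node n1: branches {R1, C1, R4} → V_1 = -0.05838+0.1417j
Node n2: branches {R1, R2, R3, C2, R5, R6, I1} → V_2 = -0.2819+0.05112j
Node n3: branches {R2, R3, C2, R6, I2} → V_3 = -0.4048+0.1764j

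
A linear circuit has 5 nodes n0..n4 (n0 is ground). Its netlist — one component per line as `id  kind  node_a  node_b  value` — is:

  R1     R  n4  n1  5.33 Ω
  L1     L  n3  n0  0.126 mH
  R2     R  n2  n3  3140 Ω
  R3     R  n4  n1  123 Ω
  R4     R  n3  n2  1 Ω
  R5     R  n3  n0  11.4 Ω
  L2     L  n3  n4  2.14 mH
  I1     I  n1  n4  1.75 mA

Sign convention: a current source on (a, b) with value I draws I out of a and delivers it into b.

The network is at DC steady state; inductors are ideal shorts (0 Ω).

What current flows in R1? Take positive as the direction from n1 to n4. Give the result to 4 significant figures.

Element admittances at DC:
  Y(R1) = 0.1876 S between n4,n1
  L1: short n3↔n0 (DC inductor)
  Y(R2) = 0.0003185 S between n2,n3
  Y(R3) = 0.008130 S between n4,n1
  Y(R4) = 1.000 S between n3,n2
  Y(R5) = 0.08772 S between n3,n0
  L2: short n3↔n4 (DC inductor)
  I1: injects 0.00175 A into n4 (from n1)
Assemble and solve the 6×6 MNA system:
  V(n1)=-0.008940  V(n2)=0.000  V(n3)=0.000  V(n4)=0.000
  i(L1)=0.000  i(L2)=0.000

-0.001677 A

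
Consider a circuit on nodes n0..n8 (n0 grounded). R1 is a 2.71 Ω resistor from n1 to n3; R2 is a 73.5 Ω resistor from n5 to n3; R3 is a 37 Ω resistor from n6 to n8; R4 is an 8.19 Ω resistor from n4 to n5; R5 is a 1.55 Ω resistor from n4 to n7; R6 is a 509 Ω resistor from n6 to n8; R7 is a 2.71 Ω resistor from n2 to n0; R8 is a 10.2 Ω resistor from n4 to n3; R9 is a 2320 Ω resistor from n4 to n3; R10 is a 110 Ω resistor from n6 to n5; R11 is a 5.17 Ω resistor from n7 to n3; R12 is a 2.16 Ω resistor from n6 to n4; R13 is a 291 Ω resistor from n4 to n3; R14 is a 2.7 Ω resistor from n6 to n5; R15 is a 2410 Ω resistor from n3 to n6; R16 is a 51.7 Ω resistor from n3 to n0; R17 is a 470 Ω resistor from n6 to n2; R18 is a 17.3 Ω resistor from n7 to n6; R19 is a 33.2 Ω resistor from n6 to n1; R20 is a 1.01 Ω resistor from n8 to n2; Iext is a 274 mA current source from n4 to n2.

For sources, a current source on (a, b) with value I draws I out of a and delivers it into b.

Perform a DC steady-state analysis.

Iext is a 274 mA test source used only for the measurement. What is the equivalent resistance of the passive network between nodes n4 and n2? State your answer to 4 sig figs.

R_eq = 21.77 Ω

Element admittances at DC:
  Y(R1) = 0.3690 S between n1,n3
  Y(R2) = 0.01361 S between n5,n3
  Y(R3) = 0.02703 S between n6,n8
  Y(R4) = 0.1221 S between n4,n5
  Y(R5) = 0.6452 S between n4,n7
  Y(R6) = 0.001965 S between n6,n8
  Y(R7) = 0.3690 S between n2,n0
  Y(R8) = 0.09804 S between n4,n3
  Y(R9) = 0.0004310 S between n4,n3
  Y(R10) = 0.009091 S between n6,n5
  Y(R11) = 0.1934 S between n7,n3
  Y(R12) = 0.4630 S between n6,n4
  Y(R13) = 0.003436 S between n4,n3
  Y(R14) = 0.3704 S between n6,n5
  Y(R15) = 0.0004149 S between n3,n6
  Y(R16) = 0.01934 S between n3,n0
  Y(R17) = 0.002128 S between n6,n2
  Y(R18) = 0.05780 S between n7,n6
  Y(R19) = 0.03012 S between n6,n1
  Y(R20) = 0.9901 S between n8,n2
  Iext: injects 0.274 A into n2 (from n4)
Assemble and solve the 8×8 MNA system:
  V(n1)=-5.297  V(n2)=0.2773  V(n3)=-5.290  V(n4)=-5.687  V(n5)=-5.458  V(n6)=-5.390  V(n7)=-5.582  V(n8)=0.1160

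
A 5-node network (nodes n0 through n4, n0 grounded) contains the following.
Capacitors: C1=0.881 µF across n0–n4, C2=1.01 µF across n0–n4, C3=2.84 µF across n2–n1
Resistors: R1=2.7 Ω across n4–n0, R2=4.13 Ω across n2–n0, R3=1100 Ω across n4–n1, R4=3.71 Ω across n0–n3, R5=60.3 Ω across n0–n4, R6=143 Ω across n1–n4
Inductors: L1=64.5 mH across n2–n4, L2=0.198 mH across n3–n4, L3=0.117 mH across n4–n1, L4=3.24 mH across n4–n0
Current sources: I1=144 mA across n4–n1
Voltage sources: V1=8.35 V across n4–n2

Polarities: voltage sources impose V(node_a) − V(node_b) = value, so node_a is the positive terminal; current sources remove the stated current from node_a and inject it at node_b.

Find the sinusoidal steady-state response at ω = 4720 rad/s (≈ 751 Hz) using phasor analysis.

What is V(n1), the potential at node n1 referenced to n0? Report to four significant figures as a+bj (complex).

Apply KCL at each of the 4 non-ground nodes and solve the resulting linear system.
Node n1: branches {R3, C3, L3, R6, I1} → V_1 = 2.312+0.3864j
Node n2: branches {R2, L1, C3, V1} → V_2 = -6.101+0.3066j
Node n3: branches {R4, L2} → V_3 = 2.187-0.2444j
Node n4: branches {C1, R1, C2, R3, L1, L2, L3, L4, R5, R6, I1, V1} → V_4 = 2.249+0.3066j
Source currents: i(V1)=-1.476-0.01110j

2.312+0.3864j V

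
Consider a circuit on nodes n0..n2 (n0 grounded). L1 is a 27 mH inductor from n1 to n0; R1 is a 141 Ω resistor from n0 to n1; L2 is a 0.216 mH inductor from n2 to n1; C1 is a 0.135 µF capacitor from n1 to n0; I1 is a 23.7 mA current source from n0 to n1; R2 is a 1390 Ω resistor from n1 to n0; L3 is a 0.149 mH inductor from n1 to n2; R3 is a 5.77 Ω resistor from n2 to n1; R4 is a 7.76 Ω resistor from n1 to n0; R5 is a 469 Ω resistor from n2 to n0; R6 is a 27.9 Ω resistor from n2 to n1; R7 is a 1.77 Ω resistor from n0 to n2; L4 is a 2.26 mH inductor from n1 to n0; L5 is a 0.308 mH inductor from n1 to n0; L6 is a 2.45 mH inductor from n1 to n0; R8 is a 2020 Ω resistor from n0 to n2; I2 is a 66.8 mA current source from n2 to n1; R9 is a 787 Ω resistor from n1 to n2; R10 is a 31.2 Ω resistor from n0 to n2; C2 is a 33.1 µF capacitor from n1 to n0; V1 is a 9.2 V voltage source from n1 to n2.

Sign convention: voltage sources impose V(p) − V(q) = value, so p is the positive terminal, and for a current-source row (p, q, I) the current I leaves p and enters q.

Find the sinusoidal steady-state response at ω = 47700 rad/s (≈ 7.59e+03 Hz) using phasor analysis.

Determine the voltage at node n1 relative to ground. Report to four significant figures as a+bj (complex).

MNA unknowns: 2 node voltages V₁..V_2 plus 1 source current (V1)
L1: Y=0.000-0.0007765j on G[1,0]
R1: Y=0.007092+0.000j on G[0,1]
L2: Y=0.000-0.09706j on G[2,1]
C1: Y=0.000+0.006439j on G[1,0]
I1: z[0]−=0.0237, z[1]+=0.0237
R2: Y=0.0007194+0.000j on G[1,0]
L3: Y=0.000-0.1407j on G[1,2]
R3: Y=0.1733+0.000j on G[2,1]
R4: Y=0.1289+0.000j on G[1,0]
R5: Y=0.002132+0.000j on G[2,0]
R6: Y=0.03584+0.000j on G[2,1]
R7: Y=0.5650+0.000j on G[0,2]
L4: Y=0.000-0.009276j on G[1,0]
L5: Y=0.000-0.06807j on G[1,0]
L6: Y=0.000-0.008557j on G[1,0]
R8: Y=0.0004950+0.000j on G[0,2]
I2: z[2]−=0.0668, z[1]+=0.0668
R9: Y=0.001271+0.000j on G[1,2]
R10: Y=0.03205+0.000j on G[0,2]
C2: Y=0.000+1.579j on G[1,0]
V1: row V1−V2=9.2, i_V1 at 1,2
solve → V1=1.463-2.978j, V2=-7.737-2.978j
aux → i_V1=-6.508+0.4016j

1.463-2.978j V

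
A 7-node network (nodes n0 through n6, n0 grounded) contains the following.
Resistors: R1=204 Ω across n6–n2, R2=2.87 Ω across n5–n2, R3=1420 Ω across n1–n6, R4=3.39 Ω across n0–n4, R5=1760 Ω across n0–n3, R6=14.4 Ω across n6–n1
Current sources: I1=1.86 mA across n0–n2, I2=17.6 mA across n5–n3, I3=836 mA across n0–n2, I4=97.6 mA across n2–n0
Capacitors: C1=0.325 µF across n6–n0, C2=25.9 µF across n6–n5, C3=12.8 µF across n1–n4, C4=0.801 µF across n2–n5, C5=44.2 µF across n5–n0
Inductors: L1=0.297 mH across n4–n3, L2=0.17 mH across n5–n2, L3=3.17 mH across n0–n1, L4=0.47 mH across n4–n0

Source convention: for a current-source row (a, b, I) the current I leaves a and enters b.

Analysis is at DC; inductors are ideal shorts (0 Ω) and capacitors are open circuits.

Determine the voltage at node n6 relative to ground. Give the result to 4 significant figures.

10.30 V

MNA unknowns: 6 node voltages V₁..V_6 plus 4 source currents (L1, L2, L3, L4)
R1: Y=0.004902 on G[6,2]
I1: z[0]−=0.00186, z[2]+=0.00186
C1: Y=0.000 on G[6,0]
R2: Y=0.3484 on G[5,2]
I2: z[5]−=0.0176, z[3]+=0.0176
L1: row V4−V3=0, i_L1 at 4,3
R3: Y=0.0007042 on G[1,6]
R4: Y=0.2950 on G[0,4]
C2: Y=0.000 on G[6,5]
L2: row V5−V2=0, i_L2 at 5,2
I3: z[0]−=0.836, z[2]+=0.836
C3: Y=0.000 on G[1,4]
L3: row V0−V1=0, i_L3 at 0,1
R5: Y=0.0005682 on G[0,3]
R6: Y=0.06944 on G[6,1]
C4: Y=0.000 on G[2,5]
L4: row V4−V0=0, i_L4 at 4,0
C5: Y=0.000 on G[5,0]
I4: z[2]−=0.0976, z[0]+=0.0976
solve → V1=0.000, V2=157.7, V3=0.000, V4=0.000, V5=157.7, V6=10.30
aux → i_L1=-0.01760, i_L2=-0.01760, i_L3=-0.7227, i_L4=0.01760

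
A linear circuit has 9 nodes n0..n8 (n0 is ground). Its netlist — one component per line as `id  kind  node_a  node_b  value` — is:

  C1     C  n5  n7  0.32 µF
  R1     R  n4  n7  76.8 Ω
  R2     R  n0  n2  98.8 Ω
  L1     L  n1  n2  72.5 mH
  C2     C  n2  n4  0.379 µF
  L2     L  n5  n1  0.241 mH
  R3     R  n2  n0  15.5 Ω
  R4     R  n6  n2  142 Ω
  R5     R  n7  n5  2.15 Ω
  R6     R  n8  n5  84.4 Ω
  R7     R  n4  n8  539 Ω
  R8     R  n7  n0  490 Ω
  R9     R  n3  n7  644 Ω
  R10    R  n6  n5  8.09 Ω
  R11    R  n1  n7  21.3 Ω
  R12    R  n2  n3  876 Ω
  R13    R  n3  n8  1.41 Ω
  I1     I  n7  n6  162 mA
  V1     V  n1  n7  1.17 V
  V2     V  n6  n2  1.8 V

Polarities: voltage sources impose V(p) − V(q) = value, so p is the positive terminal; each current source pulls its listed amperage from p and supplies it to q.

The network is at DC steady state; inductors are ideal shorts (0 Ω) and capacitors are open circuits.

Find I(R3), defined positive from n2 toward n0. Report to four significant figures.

0.002009 A

Element admittances at DC:
  Y(C1) = 0.000 S between n5,n7
  Y(R1) = 0.01302 S between n4,n7
  Y(R2) = 0.01012 S between n0,n2
  L1: short n1↔n2 (DC inductor)
  Y(C2) = 0.000 S between n2,n4
  L2: short n5↔n1 (DC inductor)
  Y(R3) = 0.06452 S between n2,n0
  Y(R4) = 0.007042 S between n6,n2
  Y(R5) = 0.4651 S between n7,n5
  Y(R6) = 0.01185 S between n8,n5
  Y(R7) = 0.001855 S between n4,n8
  Y(R8) = 0.002041 S between n7,n0
  Y(R9) = 0.001553 S between n3,n7
  Y(R10) = 0.1236 S between n6,n5
  Y(R11) = 0.04695 S between n1,n7
  Y(R12) = 0.001142 S between n2,n3
  Y(R13) = 0.7092 S between n3,n8
  I1: injects 0.162 A into n6 (from n7)
  V1: constraint V(n1)−V(n7) = 1.17
  V2: constraint V(n6)−V(n2) = 1.8
Assemble and solve the 12×12 MNA system:
  V(n1)=0.03114  V(n2)=0.03114  V(n3)=-0.2002  V(n4)=-1.022  V(n5)=0.03114  V(n6)=1.831  V(n7)=-1.139  V(n8)=-0.1985
  i(L1)=0.06309  i(L2)=-0.3244  i(V1)=-0.4424  i(V2)=-0.07317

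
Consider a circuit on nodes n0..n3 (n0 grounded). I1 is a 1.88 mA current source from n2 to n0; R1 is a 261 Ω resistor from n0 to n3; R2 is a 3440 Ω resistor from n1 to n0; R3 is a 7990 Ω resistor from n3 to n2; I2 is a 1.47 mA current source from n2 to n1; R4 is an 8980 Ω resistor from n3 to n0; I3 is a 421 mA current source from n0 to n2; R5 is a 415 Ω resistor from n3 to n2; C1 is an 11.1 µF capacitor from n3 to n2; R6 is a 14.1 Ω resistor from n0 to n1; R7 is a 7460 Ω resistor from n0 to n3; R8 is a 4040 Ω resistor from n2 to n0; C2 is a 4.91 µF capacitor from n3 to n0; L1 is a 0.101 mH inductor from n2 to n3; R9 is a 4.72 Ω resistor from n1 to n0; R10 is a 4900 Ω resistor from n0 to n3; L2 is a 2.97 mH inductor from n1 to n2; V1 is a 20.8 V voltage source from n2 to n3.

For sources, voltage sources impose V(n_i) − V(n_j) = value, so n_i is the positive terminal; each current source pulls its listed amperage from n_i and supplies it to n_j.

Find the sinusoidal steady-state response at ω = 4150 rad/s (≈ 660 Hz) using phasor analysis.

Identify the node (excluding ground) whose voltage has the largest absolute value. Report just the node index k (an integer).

3

MNA unknowns: 3 node voltages V₁..V_3 plus 1 source current (V1)
I1: z[2]−=0.00188, z[0]+=0.00188
R1: Y=0.003831+0.000j on G[0,3]
R2: Y=0.0002907+0.000j on G[1,0]
R3: Y=0.0001252+0.000j on G[3,2]
I2: z[2]−=0.00147, z[1]+=0.00147
R4: Y=0.0001114+0.000j on G[3,0]
I3: z[0]−=0.421, z[2]+=0.421
R5: Y=0.002410+0.000j on G[3,2]
C1: Y=0.000+0.04607j on G[3,2]
R6: Y=0.07092+0.000j on G[0,1]
R7: Y=0.0001340+0.000j on G[0,3]
R8: Y=0.0002475+0.000j on G[2,0]
C2: Y=0.000+0.02038j on G[3,0]
L1: Y=0.000-2.386j on G[2,3]
R9: Y=0.2119+0.000j on G[1,0]
R10: Y=0.0002041+0.000j on G[0,3]
L2: Y=0.000-0.08113j on G[1,2]
V1: row V2−V3=20.8, i_V1 at 2,3
solve → V1=2.600+1.524j, V2=-2.716+10.58j, V3=-23.52+10.58j
aux → i_V1=-0.3689+48.23j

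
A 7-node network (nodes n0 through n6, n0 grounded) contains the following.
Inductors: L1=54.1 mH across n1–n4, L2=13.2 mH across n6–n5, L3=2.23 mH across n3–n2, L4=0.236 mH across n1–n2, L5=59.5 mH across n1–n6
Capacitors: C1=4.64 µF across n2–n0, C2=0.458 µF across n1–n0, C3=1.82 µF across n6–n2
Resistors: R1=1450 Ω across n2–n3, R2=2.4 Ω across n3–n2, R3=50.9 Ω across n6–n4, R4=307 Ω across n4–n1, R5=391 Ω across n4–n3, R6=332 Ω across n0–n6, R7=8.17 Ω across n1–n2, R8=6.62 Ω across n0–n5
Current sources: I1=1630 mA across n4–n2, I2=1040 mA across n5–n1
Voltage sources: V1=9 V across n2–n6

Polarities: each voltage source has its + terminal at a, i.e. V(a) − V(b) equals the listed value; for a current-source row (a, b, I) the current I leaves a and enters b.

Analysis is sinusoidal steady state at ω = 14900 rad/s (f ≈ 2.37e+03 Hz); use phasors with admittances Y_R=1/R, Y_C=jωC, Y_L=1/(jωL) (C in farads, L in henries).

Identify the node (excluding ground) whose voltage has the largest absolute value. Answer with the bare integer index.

MNA unknowns: 6 node voltages V₁..V_6 plus 1 source current (V1)
L1: Y=0.000-0.001241j on G[1,4]
C1: Y=0.000+0.06914j on G[2,0]
R1: Y=0.0006897+0.000j on G[2,3]
I1: z[4]−=1.63, z[2]+=1.63
R2: Y=0.4167+0.000j on G[3,2]
R3: Y=0.01965+0.000j on G[6,4]
R4: Y=0.003257+0.000j on G[4,1]
R5: Y=0.002558+0.000j on G[4,3]
I2: z[5]−=1.04, z[1]+=1.04
R6: Y=0.003012+0.000j on G[0,6]
R7: Y=0.1224+0.000j on G[1,2]
C2: Y=0.000+0.006824j on G[1,0]
L2: Y=0.000-0.005084j on G[6,5]
L3: Y=0.000-0.03010j on G[3,2]
L4: Y=0.000-0.2844j on G[1,2]
C3: Y=0.000+0.02712j on G[6,2]
R8: Y=0.1511+0.000j on G[0,5]
L5: Y=0.000-0.001128j on G[1,6]
V1: row V2−V6=9, i_V1 at 2,6
solve → V1=1.154-13.05j, V2=0.4672-15.25j, V3=0.04046-15.30j, V4=-70.19-18.45j, V5=-7.399+0.03815j, V6=-8.533-15.25j
aux → i_V1=1.105-0.2104j

4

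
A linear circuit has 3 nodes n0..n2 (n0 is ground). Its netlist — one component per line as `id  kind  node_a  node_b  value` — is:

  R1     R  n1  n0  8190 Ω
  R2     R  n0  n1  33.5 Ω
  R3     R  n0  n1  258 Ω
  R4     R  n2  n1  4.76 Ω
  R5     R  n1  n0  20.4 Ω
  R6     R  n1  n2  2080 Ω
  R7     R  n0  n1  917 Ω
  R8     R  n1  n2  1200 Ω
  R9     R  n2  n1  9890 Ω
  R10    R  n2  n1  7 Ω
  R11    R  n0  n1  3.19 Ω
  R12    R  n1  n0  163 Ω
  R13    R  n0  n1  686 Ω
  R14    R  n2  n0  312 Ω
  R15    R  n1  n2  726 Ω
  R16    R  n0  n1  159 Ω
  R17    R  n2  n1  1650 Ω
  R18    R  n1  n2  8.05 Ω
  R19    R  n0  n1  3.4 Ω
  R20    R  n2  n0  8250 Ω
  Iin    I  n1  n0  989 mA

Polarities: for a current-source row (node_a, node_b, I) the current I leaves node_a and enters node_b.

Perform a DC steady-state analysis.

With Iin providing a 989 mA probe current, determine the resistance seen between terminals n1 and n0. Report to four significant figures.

Apply KCL at each of the 2 non-ground nodes and solve the resulting linear system.
Node n1: branches {R1, R2, R3, R4, R5, R6, R7, R8, R9, R10, R11, R12, R13, R15, R16, R17, R18, R19, Iin} → V_1 = -1.395
Node n2: branches {R4, R6, R8, R9, R10, R14, R15, R17, R18, R20} → V_2 = -1.386

R_eq = 1.411 Ω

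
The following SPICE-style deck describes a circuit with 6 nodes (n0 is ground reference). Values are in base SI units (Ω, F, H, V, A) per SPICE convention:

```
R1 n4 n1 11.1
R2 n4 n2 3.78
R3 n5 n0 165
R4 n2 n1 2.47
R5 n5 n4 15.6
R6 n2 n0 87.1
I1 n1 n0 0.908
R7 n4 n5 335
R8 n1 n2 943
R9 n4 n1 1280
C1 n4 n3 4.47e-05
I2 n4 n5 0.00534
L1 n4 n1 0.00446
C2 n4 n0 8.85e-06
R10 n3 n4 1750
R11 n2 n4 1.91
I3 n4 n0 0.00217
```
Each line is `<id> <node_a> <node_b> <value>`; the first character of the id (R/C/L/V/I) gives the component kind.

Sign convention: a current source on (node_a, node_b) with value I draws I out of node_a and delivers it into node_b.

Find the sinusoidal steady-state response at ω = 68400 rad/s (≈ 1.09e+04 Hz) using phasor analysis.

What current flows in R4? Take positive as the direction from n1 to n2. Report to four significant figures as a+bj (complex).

-0.6770-0.004715j A

Element admittances at ω=68400 rad/s:
  Y(R1) = 0.09009+0.000j S between n4,n1
  Y(R2) = 0.2646+0.000j S between n4,n2
  Y(R3) = 0.006061+0.000j S between n5,n0
  Y(R4) = 0.4049+0.000j S between n2,n1
  Y(R5) = 0.06410+0.000j S between n5,n4
  Y(R6) = 0.01148+0.000j S between n2,n0
  I1: injects 0.908 A into n0 (from n1)
  Y(R7) = 0.002985+0.000j S between n4,n5
  Y(R8) = 0.001060+0.000j S between n1,n2
  Y(R9) = 0.0007813+0.000j S between n4,n1
  Y(C1) = 0.000+3.057j S between n4,n3
  I2: injects 0.00534 A into n5 (from n4)
  Y(L1) = 0.000-0.003278j S between n4,n1
  Y(C2) = 0.000+0.6053j S between n4,n0
  Y(R10) = 0.0005714+0.000j S between n3,n4
  Y(R11) = 0.5236+0.000j S between n2,n4
  I3: injects 0.00217 A into n0 (from n4)
Assemble and solve the 5×5 MNA system:
  V(n1)=-2.562+1.448j  V(n2)=-0.8897+1.460j  V(n3)=-0.04134+1.487j  V(n4)=-0.04134+1.487j  V(n5)=0.03509+1.364j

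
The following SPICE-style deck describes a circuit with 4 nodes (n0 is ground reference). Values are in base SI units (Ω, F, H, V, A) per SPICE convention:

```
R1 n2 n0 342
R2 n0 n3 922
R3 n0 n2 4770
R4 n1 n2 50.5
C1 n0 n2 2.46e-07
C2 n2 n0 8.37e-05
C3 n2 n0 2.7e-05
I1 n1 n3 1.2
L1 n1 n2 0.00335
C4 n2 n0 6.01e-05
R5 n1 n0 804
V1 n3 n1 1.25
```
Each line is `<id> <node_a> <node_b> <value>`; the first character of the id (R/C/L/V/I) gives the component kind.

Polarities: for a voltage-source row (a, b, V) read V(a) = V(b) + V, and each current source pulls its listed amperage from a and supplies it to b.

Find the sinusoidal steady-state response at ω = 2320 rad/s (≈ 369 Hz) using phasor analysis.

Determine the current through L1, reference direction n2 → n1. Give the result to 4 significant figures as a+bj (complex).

0.001318-0.0002188j A

Apply KCL at each of the 3 non-ground nodes and solve the resulting linear system.
Node n1: branches {R4, I1, L1, R5, V1} → V_1 = -0.001687-0.006838j
Node n2: branches {R1, R3, R4, C1, C2, C3, L1, C4} → V_2 = 1.322e-05+0.003407j
Node n3: branches {R2, I1, V1} → V_3 = 1.248-0.006838j
Source currents: i(V1)=1.199+7.416e-06j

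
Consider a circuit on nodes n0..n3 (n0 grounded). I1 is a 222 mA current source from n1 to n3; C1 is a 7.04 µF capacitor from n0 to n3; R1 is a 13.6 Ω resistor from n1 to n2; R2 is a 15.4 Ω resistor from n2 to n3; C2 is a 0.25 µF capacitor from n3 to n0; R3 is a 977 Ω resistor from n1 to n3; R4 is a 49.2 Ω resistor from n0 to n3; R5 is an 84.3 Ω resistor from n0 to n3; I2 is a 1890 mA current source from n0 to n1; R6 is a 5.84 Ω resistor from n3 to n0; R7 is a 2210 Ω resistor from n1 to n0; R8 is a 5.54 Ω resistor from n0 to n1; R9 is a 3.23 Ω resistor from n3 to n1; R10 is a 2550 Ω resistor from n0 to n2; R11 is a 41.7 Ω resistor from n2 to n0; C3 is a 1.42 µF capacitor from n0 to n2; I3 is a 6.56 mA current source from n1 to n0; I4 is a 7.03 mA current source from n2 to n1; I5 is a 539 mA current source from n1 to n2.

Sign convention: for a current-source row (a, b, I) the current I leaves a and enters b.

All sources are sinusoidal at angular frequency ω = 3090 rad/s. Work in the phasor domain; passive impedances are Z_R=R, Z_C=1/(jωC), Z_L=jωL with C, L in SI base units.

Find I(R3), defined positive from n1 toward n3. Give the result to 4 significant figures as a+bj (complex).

0.001203+9.248e-05j A

Element admittances at ω=3090 rad/s:
  I1: injects 0.222 A into n3 (from n1)
  Y(C1) = 0.000+0.02175j S between n0,n3
  Y(R1) = 0.07353+0.000j S between n1,n2
  Y(R2) = 0.06494+0.000j S between n2,n3
  Y(C2) = 0.000+0.0007725j S between n3,n0
  Y(R3) = 0.001024+0.000j S between n1,n3
  Y(R4) = 0.02033+0.000j S between n0,n3
  Y(R5) = 0.01186+0.000j S between n0,n3
  I2: injects 1.89 A into n1 (from n0)
  Y(R6) = 0.1712+0.000j S between n3,n0
  Y(R7) = 0.0004525+0.000j S between n1,n0
  Y(R8) = 0.1805+0.000j S between n0,n1
  Y(R9) = 0.3096+0.000j S between n3,n1
  Y(R10) = 0.0003922+0.000j S between n0,n2
  Y(R11) = 0.02398+0.000j S between n2,n0
  Y(C3) = 0.000+0.004388j S between n0,n2
  I3: injects 0.00656 A into n0 (from n1)
  I4: injects 0.00703 A into n1 (from n2)
  I5: injects 0.539 A into n2 (from n1)
Assemble and solve the 3×3 MNA system:
  V(n1)=5.049-0.2331j  V(n2)=7.080-0.4250j  V(n3)=3.874-0.3234j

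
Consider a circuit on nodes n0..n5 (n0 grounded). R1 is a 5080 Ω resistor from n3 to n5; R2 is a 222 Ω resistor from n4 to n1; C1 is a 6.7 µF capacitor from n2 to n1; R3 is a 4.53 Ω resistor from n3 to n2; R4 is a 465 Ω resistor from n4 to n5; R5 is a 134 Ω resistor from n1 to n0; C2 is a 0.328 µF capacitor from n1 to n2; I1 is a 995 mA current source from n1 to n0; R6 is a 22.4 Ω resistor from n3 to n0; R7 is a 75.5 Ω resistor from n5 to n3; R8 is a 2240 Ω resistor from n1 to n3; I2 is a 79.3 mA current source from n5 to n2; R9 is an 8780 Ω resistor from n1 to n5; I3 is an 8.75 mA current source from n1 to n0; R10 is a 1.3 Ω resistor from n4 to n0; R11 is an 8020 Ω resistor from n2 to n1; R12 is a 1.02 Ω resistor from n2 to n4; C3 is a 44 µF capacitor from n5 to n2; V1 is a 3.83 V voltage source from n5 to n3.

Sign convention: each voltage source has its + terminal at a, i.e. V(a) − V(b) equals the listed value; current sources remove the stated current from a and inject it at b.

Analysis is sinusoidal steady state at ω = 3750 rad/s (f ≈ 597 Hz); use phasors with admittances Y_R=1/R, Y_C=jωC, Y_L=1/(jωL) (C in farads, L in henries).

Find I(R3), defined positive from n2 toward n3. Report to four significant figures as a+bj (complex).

Element admittances at ω=3750 rad/s:
  Y(R1) = 0.0001969+0.000j S between n3,n5
  Y(R2) = 0.004505+0.000j S between n4,n1
  Y(C1) = 0.000+0.02513j S between n2,n1
  Y(R3) = 0.2208+0.000j S between n3,n2
  Y(R4) = 0.002151+0.000j S between n4,n5
  Y(R5) = 0.007463+0.000j S between n1,n0
  Y(C2) = 0.000+0.001230j S between n1,n2
  I1: injects 0.995 A into n0 (from n1)
  Y(R6) = 0.04464+0.000j S between n3,n0
  Y(R7) = 0.01325+0.000j S between n5,n3
  Y(R8) = 0.0004464+0.000j S between n1,n3
  I2: injects 0.0793 A into n2 (from n5)
  Y(R9) = 0.0001139+0.000j S between n1,n5
  I3: injects 0.00875 A into n0 (from n1)
  Y(R10) = 0.7692+0.000j S between n4,n0
  Y(R11) = 0.0001247+0.000j S between n2,n1
  Y(R12) = 0.9804+0.000j S between n2,n4
  Y(C3) = 0.000+0.1650j S between n5,n2
  V1: constraint V(n5)−V(n3) = 3.83
Assemble and solve the 6×6 MNA system:
  V(n1)=-16.21+30.08j  V(n2)=-1.699-0.4461j  V(n3)=-2.739-2.023j  V(n4)=-0.9886-0.1744j  V(n5)=1.091-2.023j
  i(V1)=-0.3974-0.4527j

0.2296+0.3481j A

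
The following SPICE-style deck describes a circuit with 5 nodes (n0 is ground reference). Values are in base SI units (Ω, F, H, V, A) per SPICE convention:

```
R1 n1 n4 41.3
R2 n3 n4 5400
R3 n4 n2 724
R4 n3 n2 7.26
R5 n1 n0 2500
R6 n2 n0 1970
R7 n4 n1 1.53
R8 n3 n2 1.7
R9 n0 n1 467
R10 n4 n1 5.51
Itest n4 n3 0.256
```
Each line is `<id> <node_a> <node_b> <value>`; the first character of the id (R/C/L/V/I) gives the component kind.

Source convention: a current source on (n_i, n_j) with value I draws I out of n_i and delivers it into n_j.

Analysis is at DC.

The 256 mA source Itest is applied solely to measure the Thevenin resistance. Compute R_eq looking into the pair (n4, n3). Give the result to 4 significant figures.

Element admittances at DC:
  Y(R1) = 0.02421 S between n1,n4
  Y(R2) = 0.0001852 S between n3,n4
  Y(R3) = 0.001381 S between n4,n2
  Y(R4) = 0.1377 S between n3,n2
  Y(R5) = 0.0004000 S between n1,n0
  Y(R6) = 0.0005076 S between n2,n0
  Y(R7) = 0.6536 S between n4,n1
  Y(R8) = 0.5882 S between n3,n2
  Y(R9) = 0.002141 S between n0,n1
  Y(R10) = 0.1815 S between n4,n1
  Itest: injects 0.256 A into n3 (from n4)
Assemble and solve the 4×4 MNA system:
  V(n1)=-21.41  V(n2)=107.2  V(n3)=107.5  V(n4)=-21.47

R_eq = 503.8 Ω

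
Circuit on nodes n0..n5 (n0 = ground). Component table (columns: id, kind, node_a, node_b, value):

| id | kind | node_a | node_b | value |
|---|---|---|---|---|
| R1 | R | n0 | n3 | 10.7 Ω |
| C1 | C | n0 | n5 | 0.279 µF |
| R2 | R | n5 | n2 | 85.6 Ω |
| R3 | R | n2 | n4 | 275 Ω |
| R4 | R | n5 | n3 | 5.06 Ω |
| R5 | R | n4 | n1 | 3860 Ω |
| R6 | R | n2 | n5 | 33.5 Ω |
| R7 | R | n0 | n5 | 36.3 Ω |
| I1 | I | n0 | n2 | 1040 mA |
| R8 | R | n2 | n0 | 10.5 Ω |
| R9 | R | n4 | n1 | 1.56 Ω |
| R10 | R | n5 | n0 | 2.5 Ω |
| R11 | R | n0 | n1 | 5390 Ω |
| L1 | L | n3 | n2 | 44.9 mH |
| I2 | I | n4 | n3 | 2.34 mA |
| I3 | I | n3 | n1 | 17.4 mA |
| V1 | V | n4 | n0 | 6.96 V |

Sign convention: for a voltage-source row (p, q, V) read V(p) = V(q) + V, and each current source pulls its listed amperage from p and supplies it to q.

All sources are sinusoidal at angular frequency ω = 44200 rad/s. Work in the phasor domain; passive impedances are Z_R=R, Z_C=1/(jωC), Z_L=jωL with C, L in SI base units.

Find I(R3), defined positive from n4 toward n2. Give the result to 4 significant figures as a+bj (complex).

-0.002910-7.886e-05j A

MNA unknowns: 5 node voltages V₁..V_5 plus 1 source current (V1)
R1: Y=0.09346+0.000j on G[0,3]
C1: Y=0.000+0.01233j on G[0,5]
R2: Y=0.01168+0.000j on G[5,2]
R3: Y=0.003636+0.000j on G[2,4]
R4: Y=0.1976+0.000j on G[5,3]
R5: Y=0.0002591+0.000j on G[4,1]
R6: Y=0.02985+0.000j on G[2,5]
R7: Y=0.02755+0.000j on G[0,5]
I1: z[0]−=1.04, z[2]+=1.04
R8: Y=0.09524+0.000j on G[2,0]
R9: Y=0.6410+0.000j on G[4,1]
R10: Y=0.4000+0.000j on G[5,0]
R11: Y=0.0001855+0.000j on G[0,1]
L1: Y=0.000-0.0005039j on G[3,2]
I2: z[4]−=0.00234, z[3]+=0.00234
I3: z[3]−=0.0174, z[1]+=0.0174
V1: row V4−V0=6.96, i_V1 at 4,0
solve → V1=6.985+0.000j, V2=7.760+0.02169j, V3=0.3460-0.02413j, V4=6.960+0.000j, V5=0.5857-0.01663j
aux → i_V1=0.01667+7.886e-05j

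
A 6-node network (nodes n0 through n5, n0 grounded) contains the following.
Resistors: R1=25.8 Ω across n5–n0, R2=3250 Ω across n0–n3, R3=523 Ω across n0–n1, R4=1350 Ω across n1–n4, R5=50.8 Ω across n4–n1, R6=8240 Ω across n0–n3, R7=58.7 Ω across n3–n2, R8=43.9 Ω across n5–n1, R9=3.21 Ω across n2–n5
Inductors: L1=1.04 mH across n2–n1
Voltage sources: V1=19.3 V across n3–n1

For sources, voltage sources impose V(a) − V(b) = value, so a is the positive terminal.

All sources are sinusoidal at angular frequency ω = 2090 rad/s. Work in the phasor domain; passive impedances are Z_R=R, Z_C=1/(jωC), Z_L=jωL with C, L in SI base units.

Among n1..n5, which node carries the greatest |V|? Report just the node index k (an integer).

MNA unknowns: 5 node voltages V₁..V_5 plus 1 source current (V1)
R1: Y=0.03876+0.000j on G[5,0]
R2: Y=0.0003077+0.000j on G[0,3]
R3: Y=0.001912+0.000j on G[0,1]
R4: Y=0.0007407+0.000j on G[1,4]
R5: Y=0.01969+0.000j on G[4,1]
R6: Y=0.0001214+0.000j on G[0,3]
L1: Y=0.000-0.4601j on G[2,1]
R7: Y=0.01704+0.000j on G[3,2]
R8: Y=0.02278+0.000j on G[5,1]
R9: Y=0.3115+0.000j on G[2,5]
V1: row V3−V1=19.3, i_V1 at 3,1
solve → V1=-0.2786-0.6328j, V2=-0.2153+0.09204j, V3=19.02-0.6328j, V4=-0.2786-0.6328j, V5=-0.1968+0.03822j
aux → i_V1=-0.3359+0.01262j

3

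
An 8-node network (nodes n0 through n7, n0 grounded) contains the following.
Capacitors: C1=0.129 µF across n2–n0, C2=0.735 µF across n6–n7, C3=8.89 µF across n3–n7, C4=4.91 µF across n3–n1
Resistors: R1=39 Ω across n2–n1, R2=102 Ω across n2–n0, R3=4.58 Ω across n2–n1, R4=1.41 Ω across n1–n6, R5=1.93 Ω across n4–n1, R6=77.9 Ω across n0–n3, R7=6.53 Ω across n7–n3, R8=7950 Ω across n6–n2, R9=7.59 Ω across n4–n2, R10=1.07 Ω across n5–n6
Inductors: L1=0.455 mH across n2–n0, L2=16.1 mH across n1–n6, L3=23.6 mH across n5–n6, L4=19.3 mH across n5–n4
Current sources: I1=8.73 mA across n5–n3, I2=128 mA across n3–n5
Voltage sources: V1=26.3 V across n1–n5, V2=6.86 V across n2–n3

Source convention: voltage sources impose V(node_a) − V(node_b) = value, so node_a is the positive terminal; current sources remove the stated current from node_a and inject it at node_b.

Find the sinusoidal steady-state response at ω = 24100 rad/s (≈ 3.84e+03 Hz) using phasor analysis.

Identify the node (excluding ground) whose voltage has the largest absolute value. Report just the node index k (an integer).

MNA unknowns: 7 node voltages V₁..V_7 plus 2 source currents (V1, V2)
C1: Y=0.000+0.003109j on G[2,0]
R1: Y=0.02564+0.000j on G[2,1]
R2: Y=0.009804+0.000j on G[2,0]
C2: Y=0.000+0.01771j on G[6,7]
L1: Y=0.000-0.09120j on G[2,0]
L2: Y=0.000-0.002577j on G[1,6]
R3: Y=0.2183+0.000j on G[2,1]
R4: Y=0.7092+0.000j on G[1,6]
I1: z[5]−=0.00873, z[3]+=0.00873
C3: Y=0.000+0.2142j on G[3,7]
L3: Y=0.000-0.001758j on G[5,6]
I2: z[3]−=0.128, z[5]+=0.128
R5: Y=0.5181+0.000j on G[4,1]
R6: Y=0.01284+0.000j on G[0,3]
R7: Y=0.1531+0.000j on G[7,3]
C4: Y=0.000+0.1183j on G[3,1]
L4: Y=0.000-0.002150j on G[5,4]
R8: Y=0.0001258+0.000j on G[6,2]
R9: Y=0.1318+0.000j on G[4,2]
R10: Y=0.9346+0.000j on G[5,6]
V1: row V1−V5=26.3, i_V1 at 1,5
V2: row V2−V3=6.86, i_V2 at 2,3
solve → V1=-0.1019-0.8949j, V2=0.2410+0.9378j, V3=-6.619+0.9378j, V4=-0.03386-0.4361j, V5=-26.40-0.8949j, V6=-15.07-0.8192j, V7=-7.007+0.5477j
aux → i_V1=-10.71+0.005901j, i_V2=-0.2068-0.6163j

5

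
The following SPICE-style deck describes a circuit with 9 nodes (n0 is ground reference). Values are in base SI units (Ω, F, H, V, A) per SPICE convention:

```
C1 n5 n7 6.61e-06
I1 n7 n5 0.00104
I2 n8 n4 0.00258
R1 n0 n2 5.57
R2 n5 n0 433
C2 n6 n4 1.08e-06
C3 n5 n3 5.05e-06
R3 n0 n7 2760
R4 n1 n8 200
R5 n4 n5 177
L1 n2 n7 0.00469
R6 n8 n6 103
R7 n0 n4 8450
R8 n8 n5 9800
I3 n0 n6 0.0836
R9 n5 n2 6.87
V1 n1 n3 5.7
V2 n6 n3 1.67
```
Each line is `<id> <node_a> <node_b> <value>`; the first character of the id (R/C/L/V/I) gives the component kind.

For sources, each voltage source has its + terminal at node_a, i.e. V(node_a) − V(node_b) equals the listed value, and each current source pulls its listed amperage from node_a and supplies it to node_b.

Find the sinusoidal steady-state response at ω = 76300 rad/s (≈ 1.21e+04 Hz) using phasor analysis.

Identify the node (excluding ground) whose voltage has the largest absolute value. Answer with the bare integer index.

1

Apply KCL at each of the 8 non-ground nodes and solve the resulting linear system.
Node n1: branches {R4, V1} → V_1 = 6.704-0.1803j
Node n2: branches {R1, L1, R9} → V_2 = 0.4490-0.0001004j
Node n3: branches {C3, V1, V2} → V_3 = 1.004-0.1803j
Node n4: branches {I2, C2, R5, R7} → V_4 = 2.681-0.09267j
Node n5: branches {C1, I1, R2, C3, R5, R8, R9} → V_5 = 1.002+0.01046j
Node n6: branches {C2, R6, I3, V2} → V_6 = 2.674-0.1803j
Node n7: branches {C1, I1, R3, L1} → V_7 = 1.006+0.01332j
Node n8: branches {I2, R4, R6, R8} → V_8 = 3.849-0.1790j
Source currents: i(V1)=-0.01428+6.572e-06j, i(V2)=0.08778+0.0006064j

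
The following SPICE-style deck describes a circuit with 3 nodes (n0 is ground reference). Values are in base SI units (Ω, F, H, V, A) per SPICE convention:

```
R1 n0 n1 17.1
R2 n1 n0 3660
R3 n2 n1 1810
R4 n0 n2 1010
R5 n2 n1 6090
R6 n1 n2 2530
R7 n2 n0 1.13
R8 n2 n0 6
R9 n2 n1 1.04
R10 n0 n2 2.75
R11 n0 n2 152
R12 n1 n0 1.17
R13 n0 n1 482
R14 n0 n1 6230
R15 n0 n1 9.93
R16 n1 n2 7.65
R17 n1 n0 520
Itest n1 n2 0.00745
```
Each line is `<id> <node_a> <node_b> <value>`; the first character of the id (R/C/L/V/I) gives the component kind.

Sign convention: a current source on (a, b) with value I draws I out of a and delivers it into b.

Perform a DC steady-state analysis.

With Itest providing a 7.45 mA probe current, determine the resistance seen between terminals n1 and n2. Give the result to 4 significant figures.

Element admittances at DC:
  Y(R1) = 0.05848 S between n0,n1
  Y(R2) = 0.0002732 S between n1,n0
  Y(R3) = 0.0005525 S between n2,n1
  Y(R4) = 0.0009901 S between n0,n2
  Y(R5) = 0.0001642 S between n2,n1
  Y(R6) = 0.0003953 S between n1,n2
  Y(R7) = 0.8850 S between n2,n0
  Y(R8) = 0.1667 S between n2,n0
  Y(R9) = 0.9615 S between n2,n1
  Y(R10) = 0.3636 S between n0,n2
  Y(R11) = 0.006579 S between n0,n2
  Y(R12) = 0.8547 S between n1,n0
  Y(R13) = 0.002075 S between n0,n1
  Y(R14) = 0.0001605 S between n0,n1
  Y(R15) = 0.1007 S between n0,n1
  Y(R16) = 0.1307 S between n1,n2
  Y(R17) = 0.001923 S between n1,n0
  Itest: injects 0.00745 A into n2 (from n1)
Assemble and solve the 2×2 MNA system:
  V(n1)=-0.002574  V(n2)=0.001842

R_eq = 0.5928 Ω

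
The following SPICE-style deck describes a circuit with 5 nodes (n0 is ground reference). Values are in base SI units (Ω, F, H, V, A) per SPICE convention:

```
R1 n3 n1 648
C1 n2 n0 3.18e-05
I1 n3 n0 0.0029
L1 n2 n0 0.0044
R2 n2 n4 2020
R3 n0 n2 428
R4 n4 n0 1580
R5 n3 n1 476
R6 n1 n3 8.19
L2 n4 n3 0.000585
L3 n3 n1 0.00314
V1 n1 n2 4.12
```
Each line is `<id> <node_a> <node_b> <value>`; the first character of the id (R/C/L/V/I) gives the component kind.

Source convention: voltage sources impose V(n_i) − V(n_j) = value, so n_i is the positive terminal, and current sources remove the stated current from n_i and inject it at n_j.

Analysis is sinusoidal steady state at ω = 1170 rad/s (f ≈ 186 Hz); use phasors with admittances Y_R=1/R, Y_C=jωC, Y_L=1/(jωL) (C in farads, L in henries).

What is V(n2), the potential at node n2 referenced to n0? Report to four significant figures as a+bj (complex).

Element admittances at ω=1170 rad/s:
  Y(R1) = 0.001543+0.000j S between n3,n1
  Y(C1) = 0.000+0.03721j S between n2,n0
  I1: injects 0.0029 A into n0 (from n3)
  Y(L1) = 0.000-0.1943j S between n2,n0
  Y(R2) = 0.0004950+0.000j S between n2,n4
  Y(R3) = 0.002336+0.000j S between n0,n2
  Y(R4) = 0.0006329+0.000j S between n4,n0
  Y(R5) = 0.002101+0.000j S between n3,n1
  Y(R6) = 0.1221+0.000j S between n1,n3
  Y(L2) = 0.000-1.461j S between n4,n3
  Y(L3) = 0.000-0.2722j S between n3,n1
  V1: constraint V(n1)−V(n2) = 4.12
Assemble and solve the 5×5 MNA system:
  V(n1)=4.119-0.03501j  V(n2)=-0.0007664-0.03501j  V(n3)=4.109-0.05775j  V(n4)=4.109-0.06093j
  i(V1)=-0.007535+5.139e-05j

-0.0007664-0.03501j V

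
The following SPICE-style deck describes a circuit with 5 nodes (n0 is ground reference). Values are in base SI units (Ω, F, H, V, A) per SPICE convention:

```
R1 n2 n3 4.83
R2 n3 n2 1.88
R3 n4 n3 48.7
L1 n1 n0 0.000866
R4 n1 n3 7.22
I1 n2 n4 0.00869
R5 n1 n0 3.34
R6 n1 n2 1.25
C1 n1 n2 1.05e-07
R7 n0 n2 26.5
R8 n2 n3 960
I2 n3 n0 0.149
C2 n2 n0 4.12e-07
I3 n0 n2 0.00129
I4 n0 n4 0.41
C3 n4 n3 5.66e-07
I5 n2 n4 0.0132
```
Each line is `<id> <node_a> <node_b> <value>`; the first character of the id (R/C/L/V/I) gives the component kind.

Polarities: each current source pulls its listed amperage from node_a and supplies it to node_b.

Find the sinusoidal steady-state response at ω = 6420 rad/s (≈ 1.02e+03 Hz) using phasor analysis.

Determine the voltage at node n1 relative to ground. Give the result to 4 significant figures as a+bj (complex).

0.5914+0.3109j V

Apply KCL at each of the 4 non-ground nodes and solve the resulting linear system.
Node n1: branches {L1, R4, R5, R6, C1} → V_1 = 0.5914+0.3109j
Node n2: branches {R1, R2, I1, R6, C1, R7, R8, C2, I3, I5} → V_2 = 0.7970+0.2963j
Node n3: branches {R1, R2, R3, R4, R8, I2, C3} → V_3 = 1.087+0.2986j
Node n4: branches {R3, I1, I4, C3, I5} → V_4 = 21.48-3.310j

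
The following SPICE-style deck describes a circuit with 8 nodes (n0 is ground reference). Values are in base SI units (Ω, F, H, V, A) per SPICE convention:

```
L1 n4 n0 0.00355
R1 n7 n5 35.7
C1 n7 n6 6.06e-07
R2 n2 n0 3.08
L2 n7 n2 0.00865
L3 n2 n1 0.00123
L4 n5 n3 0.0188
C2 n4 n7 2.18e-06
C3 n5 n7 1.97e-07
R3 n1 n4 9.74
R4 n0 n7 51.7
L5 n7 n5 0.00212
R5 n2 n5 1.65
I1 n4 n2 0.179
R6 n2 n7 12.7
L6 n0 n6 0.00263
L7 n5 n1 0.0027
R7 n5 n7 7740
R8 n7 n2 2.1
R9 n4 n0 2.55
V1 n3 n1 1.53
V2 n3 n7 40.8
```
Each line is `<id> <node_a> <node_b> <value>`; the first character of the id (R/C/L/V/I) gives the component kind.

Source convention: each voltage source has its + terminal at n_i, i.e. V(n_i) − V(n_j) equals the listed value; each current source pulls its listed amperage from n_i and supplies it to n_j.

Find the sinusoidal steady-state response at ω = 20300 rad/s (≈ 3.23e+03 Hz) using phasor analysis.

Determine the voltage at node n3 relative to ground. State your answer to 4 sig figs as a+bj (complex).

MNA unknowns: 7 node voltages V₁..V_7 plus 2 source currents (V1, V2)
L1: Y=0.000-0.01388j on G[4,0]
R1: Y=0.02801+0.000j on G[7,5]
C1: Y=0.000+0.01230j on G[7,6]
R2: Y=0.3247+0.000j on G[2,0]
L2: Y=0.000-0.005695j on G[7,2]
L3: Y=0.000-0.04005j on G[2,1]
L4: Y=0.000-0.002620j on G[5,3]
C2: Y=0.000+0.04425j on G[4,7]
C3: Y=0.000+0.003999j on G[5,7]
R3: Y=0.1027+0.000j on G[1,4]
R4: Y=0.01934+0.000j on G[0,7]
L5: Y=0.000-0.02324j on G[7,5]
R5: Y=0.6061+0.000j on G[2,5]
I1: z[4]−=0.179, z[2]+=0.179
R6: Y=0.07874+0.000j on G[2,7]
L6: Y=0.000-0.01873j on G[0,6]
L7: Y=0.000-0.01824j on G[5,1]
R7: Y=0.0001292+0.000j on G[5,7]
R8: Y=0.4762+0.000j on G[7,2]
R9: Y=0.3922+0.000j on G[4,0]
V1: row V3−V1=1.53, i_V1 at 3,1
V2: row V3−V7=40.8, i_V2 at 3,7
solve → V1=29.94+5.144j, V2=-5.376+1.071j, V3=31.47+5.144j, V4=5.385-0.09747j, V5=-5.239+0.2122j, V6=17.85-9.844j, V7=-9.329+5.144j
aux → i_V1=2.774-1.518j, i_V2=-2.787+1.614j

31.47+5.144j V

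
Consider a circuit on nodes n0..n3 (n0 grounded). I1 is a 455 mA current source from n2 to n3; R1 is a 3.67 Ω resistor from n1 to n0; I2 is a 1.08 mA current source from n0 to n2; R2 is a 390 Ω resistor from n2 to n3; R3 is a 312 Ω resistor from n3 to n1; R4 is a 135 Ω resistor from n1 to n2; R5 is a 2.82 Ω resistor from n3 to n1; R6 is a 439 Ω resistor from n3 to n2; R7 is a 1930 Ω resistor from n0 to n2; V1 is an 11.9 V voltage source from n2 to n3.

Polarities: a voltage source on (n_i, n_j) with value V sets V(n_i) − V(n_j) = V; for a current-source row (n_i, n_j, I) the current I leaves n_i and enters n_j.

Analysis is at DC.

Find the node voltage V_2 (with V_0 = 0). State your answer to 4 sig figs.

11.63 V

MNA unknowns: 3 node voltages V₁..V_3 plus 1 source current (V1)
I1: z[2]−=0.455, z[3]+=0.455
R1: Y=0.2725 on G[1,0]
I2: z[0]−=0.00108, z[2]+=0.00108
R2: Y=0.002564 on G[2,3]
R3: Y=0.003205 on G[3,1]
R4: Y=0.007407 on G[1,2]
R5: Y=0.3546 on G[3,1]
R6: Y=0.002278 on G[3,2]
R7: Y=0.0005181 on G[0,2]
V1: row V2−V3=11.9, i_V1 at 2,3
solve → V1=-0.01815, V2=11.63, V3=-0.2730
aux → i_V1=-0.6038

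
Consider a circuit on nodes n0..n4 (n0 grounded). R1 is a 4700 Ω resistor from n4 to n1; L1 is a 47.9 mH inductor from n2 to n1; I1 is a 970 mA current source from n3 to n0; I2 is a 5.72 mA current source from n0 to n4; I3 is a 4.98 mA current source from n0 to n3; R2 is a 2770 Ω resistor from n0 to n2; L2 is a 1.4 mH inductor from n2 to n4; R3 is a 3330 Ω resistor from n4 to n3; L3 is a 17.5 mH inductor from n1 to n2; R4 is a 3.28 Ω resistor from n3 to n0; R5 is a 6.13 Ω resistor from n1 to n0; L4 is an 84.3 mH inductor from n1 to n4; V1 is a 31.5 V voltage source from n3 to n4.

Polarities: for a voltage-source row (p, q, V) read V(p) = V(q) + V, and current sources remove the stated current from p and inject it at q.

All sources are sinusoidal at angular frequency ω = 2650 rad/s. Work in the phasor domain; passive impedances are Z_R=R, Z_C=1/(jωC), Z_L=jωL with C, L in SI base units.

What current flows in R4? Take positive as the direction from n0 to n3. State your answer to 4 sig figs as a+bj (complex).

0.6549+0.9852j A

Element admittances at ω=2650 rad/s:
  Y(R1) = 0.0002128+0.000j S between n4,n1
  Y(L1) = 0.000-0.007878j S between n2,n1
  I1: injects 0.97 A into n0 (from n3)
  I2: injects 0.00572 A into n4 (from n0)
  I3: injects 0.00498 A into n3 (from n0)
  Y(R2) = 0.0003610+0.000j S between n0,n2
  Y(L2) = 0.000-0.2695j S between n2,n4
  Y(R3) = 0.0003003+0.000j S between n4,n3
  Y(L3) = 0.000-0.02156j S between n1,n2
  Y(R4) = 0.3049+0.000j S between n3,n0
  Y(R5) = 0.1631+0.000j S between n1,n0
  Y(L4) = 0.000-0.004476j S between n1,n4
  V1: constraint V(n3)−V(n4) = 31.5
Assemble and solve the 5×5 MNA system:
  V(n1)=-1.799+6.044j  V(n2)=-30.51-2.281j  V(n3)=-2.148-3.231j  V(n4)=-33.65-3.231j
  i(V1)=-0.3196+0.9852j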